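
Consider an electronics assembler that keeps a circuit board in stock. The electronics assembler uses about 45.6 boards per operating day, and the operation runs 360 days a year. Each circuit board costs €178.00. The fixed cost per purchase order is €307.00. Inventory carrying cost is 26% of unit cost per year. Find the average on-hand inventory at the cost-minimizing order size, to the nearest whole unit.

Average inventory ≈ 233 boards

Annual demand D = 45.6 × 360 = 16,416.
Holding cost H = 0.26 × €178.00 = €46.2800 per unit per year.
Q* = √(2DS/H) = √(2 × 16,416 × 307 / 46.28) ≈ 466.68.
Average inventory = Q*/2 ≈ 466.68 / 2 = 233.341.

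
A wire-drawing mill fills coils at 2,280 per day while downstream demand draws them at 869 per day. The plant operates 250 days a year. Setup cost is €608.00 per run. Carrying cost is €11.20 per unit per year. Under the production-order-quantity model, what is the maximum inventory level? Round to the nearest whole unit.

Annual demand D = 869 × 250 = 217,250.
Production build-up factor (1 − d/p) = 1 − 869/2,280 = 0.6189.
Q* = √(2DS / (H(1 − d/p))) = √(2 × 217,250 × 608 / (11.2 × 0.6189)).
= √(264,176,000 / 6.9312) ≈ 6173.644.
Maximum inventory = Q*(1 − d/p) = 6173.644 × 0.6189 ≈ 3820.619.

I_max ≈ 3,821 coils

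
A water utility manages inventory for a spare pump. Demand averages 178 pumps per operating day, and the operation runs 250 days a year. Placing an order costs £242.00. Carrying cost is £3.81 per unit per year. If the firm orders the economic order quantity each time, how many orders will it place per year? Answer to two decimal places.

N ≈ 18.72 orders per year

Annual demand D = 178 × 250 = 44,500.
Q* = √(2DS/H) = √(2 × 44,500 × 242 / 3.81) ≈ 2377.61.
Orders per year = D / Q* = 44,500 / 2377.61 ≈ 18.716.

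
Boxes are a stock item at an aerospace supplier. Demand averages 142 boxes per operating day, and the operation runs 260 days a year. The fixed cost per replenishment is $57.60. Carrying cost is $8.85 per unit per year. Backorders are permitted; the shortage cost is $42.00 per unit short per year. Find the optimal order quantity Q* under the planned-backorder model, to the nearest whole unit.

Annual demand D = 142 × 260 = 36,920.
With planned backorders, Q* = √(2DS/H) · √((H+B)/B).
√(2DS/H) = √(2 × 36,920 × 57.6 / 8.85) = 693.243.
√((H+B)/B) = √((8.85+42)/42) = 1.1003.
Q* ≈ 762.792.

Q* ≈ 763 boxes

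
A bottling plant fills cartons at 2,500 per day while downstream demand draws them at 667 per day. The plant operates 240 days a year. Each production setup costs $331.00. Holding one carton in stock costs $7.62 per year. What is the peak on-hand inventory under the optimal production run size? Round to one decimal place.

Annual demand D = 667 × 240 = 160,080.
Production build-up factor (1 − d/p) = 1 − 667/2,500 = 0.7332.
Q* = √(2DS / (H(1 − d/p))) = √(2 × 160,080 × 331 / (7.62 × 0.7332)).
= √(105,972,960 / 5.587) ≈ 4355.207.
Maximum inventory = Q*(1 − d/p) = 4355.207 × 0.7332 ≈ 3193.238.

I_max ≈ 3,193.2 cartons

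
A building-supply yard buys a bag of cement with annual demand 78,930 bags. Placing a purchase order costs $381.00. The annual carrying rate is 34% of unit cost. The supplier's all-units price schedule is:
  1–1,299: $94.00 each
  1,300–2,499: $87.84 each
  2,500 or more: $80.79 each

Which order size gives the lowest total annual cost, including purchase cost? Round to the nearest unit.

Q* ≈ 2,500 bags

Holding cost per unit per year at price C is H = 0.34·C.
Candidates are each tier's EOQ (if it falls in that tier) and each price-break quantity.
Tier 1 ($94.00): EOQ = 1371.8 exceeds tier's upper bound 1299, so this tier is dominated.
EOQ at $87.84 = 1419.1 (feasible in tier 2): TC = 78,930×$87.84 + (78,930/1419.1)×381 + (1419.1/2)×0.34×$87.84 = $6,975,593.46.
EOQ at $80.79 = 1479.7 < 2500, so use break Q=2500: TC = 78,930×$80.79 + (78,930/2500.0)×381 + (2500.0/2)×0.34×$80.79 = $6,423,119.38.
Lowest total cost is $6,423,119.38 at Q = 2500.0.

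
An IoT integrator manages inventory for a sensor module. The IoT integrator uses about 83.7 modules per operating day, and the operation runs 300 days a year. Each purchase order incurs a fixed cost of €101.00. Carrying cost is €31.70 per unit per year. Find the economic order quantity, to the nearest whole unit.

Annual demand D = 83.7 × 300 = 25,110.
EOQ = √(2DS / H) = √(2 × 25,110 × 101 / 31.7).
= √(5,072,220 / 31.7) = √160,006.9401 ≈ 400.009.

Q* ≈ 400 modules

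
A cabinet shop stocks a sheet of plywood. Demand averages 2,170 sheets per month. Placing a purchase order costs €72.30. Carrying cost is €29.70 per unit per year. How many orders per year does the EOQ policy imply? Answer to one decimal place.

N ≈ 73.1 orders per year

Annual demand D = 2,170 × 12 = 26,040.
Q* = √(2DS/H) = √(2 × 26,040 × 72.3 / 29.7) ≈ 356.06.
Orders per year = D / Q* = 26,040 / 356.06 ≈ 73.133.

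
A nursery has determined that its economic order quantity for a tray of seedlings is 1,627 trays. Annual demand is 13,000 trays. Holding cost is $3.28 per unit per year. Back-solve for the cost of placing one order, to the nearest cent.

S ≈ $333.95

Invert the EOQ relation Q*² = 2DS/H.
From Q* = √(2DS/H): S = Q*²H / (2D) = 1,627² × 3.28 / (2 × 13,000) = 333.9455.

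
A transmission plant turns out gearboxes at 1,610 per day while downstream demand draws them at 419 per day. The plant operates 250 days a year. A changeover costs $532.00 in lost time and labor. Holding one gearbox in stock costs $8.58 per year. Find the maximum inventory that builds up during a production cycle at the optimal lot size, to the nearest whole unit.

Annual demand D = 419 × 250 = 104,750.
Production build-up factor (1 − d/p) = 1 − 419/1,610 = 0.7398.
Q* = √(2DS / (H(1 − d/p))) = √(2 × 104,750 × 532 / (8.58 × 0.7398)).
= √(111,454,000 / 6.3471) ≈ 4190.456.
Maximum inventory = Q*(1 − d/p) = 4190.456 × 0.7398 ≈ 3099.896.

I_max ≈ 3,100 gearboxes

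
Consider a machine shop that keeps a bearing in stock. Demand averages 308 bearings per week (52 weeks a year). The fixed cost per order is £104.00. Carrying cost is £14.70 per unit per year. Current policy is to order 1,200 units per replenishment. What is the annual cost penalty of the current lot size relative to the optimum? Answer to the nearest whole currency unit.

Annual demand D = 308 × 52 = 16,016.
EOQ = √(2DS/H) = √(2 × 16,016 × 104 / 14.7) ≈ 476.05.
Cost at Q* = (D/Q*)S + (Q*/2)H = √(2DSH) ≈ £6,997.89.
Cost at Q = 1,200: (16,016/1,200)×104 + (1,200/2)×14.7 = £1,388.05 + £8,820.00 = £10,208.05.
Excess = £10,208.05 − £6,997.89 = £3,210.16.

Extra cost ≈ £3,210 per year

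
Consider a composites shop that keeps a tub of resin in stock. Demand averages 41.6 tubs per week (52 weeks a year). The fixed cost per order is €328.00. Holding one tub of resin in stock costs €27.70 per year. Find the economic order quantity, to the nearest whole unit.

Q* ≈ 226 tubs

Annual demand D = 41.6 × 52 = 2,163.2.
EOQ = √(2DS / H) = √(2 × 2,163.2 × 328 / 27.7).
= √(1,419,059.2 / 27.7) = √51,229.574 ≈ 226.340.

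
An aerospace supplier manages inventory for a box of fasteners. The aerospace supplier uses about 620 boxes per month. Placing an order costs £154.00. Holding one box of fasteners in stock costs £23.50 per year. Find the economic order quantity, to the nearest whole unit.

Q* ≈ 312 boxes

Annual demand D = 620 × 12 = 7,440.
EOQ = √(2DS / H) = √(2 × 7,440 × 154 / 23.5).
= √(2,291,520 / 23.5) = √97,511.4894 ≈ 312.268.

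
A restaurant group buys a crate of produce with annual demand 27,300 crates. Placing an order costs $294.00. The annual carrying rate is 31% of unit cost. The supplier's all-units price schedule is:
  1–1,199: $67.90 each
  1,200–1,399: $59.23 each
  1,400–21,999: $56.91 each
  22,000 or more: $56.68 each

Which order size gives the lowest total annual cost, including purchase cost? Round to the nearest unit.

Holding cost per unit per year at price C is H = 0.31·C.
For each price level, check whether its EOQ is feasible; otherwise the best quantity at that price is the breakpoint.
EOQ at $67.90 = 873.3 (feasible in tier 1): TC = 27,300×$67.90 + (27,300/873.3)×294 + (873.3/2)×0.31×$67.90 = $1,872,051.70.
EOQ at $59.23 = 935.0 < 1200, so use break Q=1200: TC = 27,300×$59.23 + (27,300/1200.0)×294 + (1200.0/2)×0.31×$59.23 = $1,634,684.28.
EOQ at $56.91 = 953.9 < 1400, so use break Q=1400: TC = 27,300×$56.91 + (27,300/1400.0)×294 + (1400.0/2)×0.31×$56.91 = $1,571,725.47.
EOQ at $56.68 = 955.8 < 22000, so use break Q=22000: TC = 27,300×$56.68 + (27,300/22000.0)×294 + (22000.0/2)×0.31×$56.68 = $1,741,007.63.
Lowest total cost is $1,571,725.47 at Q = 1400.0.

Q* ≈ 1,400 crates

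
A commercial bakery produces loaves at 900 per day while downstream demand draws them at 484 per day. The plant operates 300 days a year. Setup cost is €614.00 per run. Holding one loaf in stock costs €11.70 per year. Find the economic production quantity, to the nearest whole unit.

Annual demand D = 484 × 300 = 145,200.
Production build-up factor (1 − d/p) = 1 − 484/900 = 0.4622.
Q* = √(2DS / (H(1 − d/p))) = √(2 × 145,200 × 614 / (11.7 × 0.4622)).
= √(178,305,600 / 5.408) ≈ 5742.013.

Q* ≈ 5,742 loaves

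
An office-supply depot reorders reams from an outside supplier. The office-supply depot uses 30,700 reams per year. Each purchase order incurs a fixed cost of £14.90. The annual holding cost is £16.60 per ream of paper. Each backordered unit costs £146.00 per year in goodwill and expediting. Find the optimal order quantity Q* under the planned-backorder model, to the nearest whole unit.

With planned backorders, Q* = √(2DS/H) · √((H+B)/B).
√(2DS/H) = √(2 × 30,700 × 14.9 / 16.6) = 234.760.
√((H+B)/B) = √((16.6+146)/146) = 1.0553.
Q* ≈ 247.746.

Q* ≈ 248 reams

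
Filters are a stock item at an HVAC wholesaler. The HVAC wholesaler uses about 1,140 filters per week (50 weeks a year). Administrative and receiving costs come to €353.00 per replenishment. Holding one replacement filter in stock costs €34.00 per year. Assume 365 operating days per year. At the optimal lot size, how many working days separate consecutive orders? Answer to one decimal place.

T ≈ 7.0 days

Annual demand D = 1,140 × 50 = 57,000.
Q* = √(2DS/H) = √(2 × 57,000 × 353 / 34) ≈ 1087.93.
Cycle time = Q*/D × 365 = 1087.93 / 57,000 × 365 ≈ 6.967 days.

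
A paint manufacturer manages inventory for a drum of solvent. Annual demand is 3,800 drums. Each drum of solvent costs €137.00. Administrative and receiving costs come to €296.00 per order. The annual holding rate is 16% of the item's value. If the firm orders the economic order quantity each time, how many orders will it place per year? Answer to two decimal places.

Holding cost H = 0.16 × €137.00 = €21.9200 per unit per year.
EOQ = √(2DS/H) = √(2 × 3,800 × 296 / 21.92) ≈ 320.36.
Orders per year = D / Q* = 3,800 / 320.36 ≈ 11.862.

N ≈ 11.86 orders per year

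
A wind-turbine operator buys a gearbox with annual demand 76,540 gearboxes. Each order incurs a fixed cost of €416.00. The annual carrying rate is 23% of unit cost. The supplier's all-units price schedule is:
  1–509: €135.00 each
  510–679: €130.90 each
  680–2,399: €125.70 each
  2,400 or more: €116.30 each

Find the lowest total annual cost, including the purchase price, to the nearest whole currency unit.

TC* ≈ €8,946,968

Holding cost per unit per year at price C is H = 0.23·C.
Candidates are each tier's EOQ (if it falls in that tier) and each price-break quantity.
Tier 1 (€135.00): EOQ = 1432.1 exceeds tier's upper bound 509, so this tier is dominated.
Tier 2 (€130.90): EOQ = 1454.4 exceeds tier's upper bound 679, so this tier is dominated.
EOQ at €125.70 = 1484.1 (feasible in tier 3): TC = 76,540×€125.70 + (76,540/1484.1)×416 + (1484.1/2)×0.23×€125.70 = €9,663,985.92.
EOQ at €116.30 = 1543.0 < 2400, so use break Q=2400: TC = 76,540×€116.30 + (76,540/2400.0)×416 + (2400.0/2)×0.23×€116.30 = €8,946,967.73.
Lowest total cost among the candidates is at Q = 2400.0.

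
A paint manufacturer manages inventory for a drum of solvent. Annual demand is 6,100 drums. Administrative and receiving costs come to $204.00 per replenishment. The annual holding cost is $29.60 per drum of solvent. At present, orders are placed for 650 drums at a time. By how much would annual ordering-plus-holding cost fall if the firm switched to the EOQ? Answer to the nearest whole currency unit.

EOQ = √(2DS/H) = √(2 × 6,100 × 204 / 29.6) ≈ 289.97.
Cost at Q* = (D/Q*)S + (Q*/2)H = √(2DSH) ≈ $8,583.03.
Cost at Q = 650: (6,100/650)×204 + (650/2)×29.6 = $1,914.46 + $9,620.00 = $11,534.46.
Excess = $11,534.46 − $8,583.03 = $2,951.43.

Extra cost ≈ $2,951 per year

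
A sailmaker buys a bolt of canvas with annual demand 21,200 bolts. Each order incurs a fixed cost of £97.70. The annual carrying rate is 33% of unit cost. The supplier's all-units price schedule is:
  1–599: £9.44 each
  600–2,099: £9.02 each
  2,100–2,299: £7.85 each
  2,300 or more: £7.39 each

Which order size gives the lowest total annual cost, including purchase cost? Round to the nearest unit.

Holding cost per unit per year at price C is H = 0.33·C.
Evaluate total cost at each tier's feasible EOQ or, if the EOQ is below the tier, at the tier's minimum quantity.
Tier 1 (£9.44): EOQ = 1153.2 exceeds tier's upper bound 599, so this tier is dominated.
EOQ at £9.02 = 1179.7 (feasible in tier 2): TC = 21,200×£9.02 + (21,200/1179.7)×97.7 + (1179.7/2)×0.33×£9.02 = £194,735.48.
EOQ at £7.85 = 1264.6 < 2100, so use break Q=2100: TC = 21,200×£7.85 + (21,200/2100.0)×97.7 + (2100.0/2)×0.33×£7.85 = £170,126.33.
EOQ at £7.39 = 1303.3 < 2300, so use break Q=2300: TC = 21,200×£7.39 + (21,200/2300.0)×97.7 + (2300.0/2)×0.33×£7.39 = £160,373.04.
Lowest total cost is £160,373.04 at Q = 2300.0.

Q* ≈ 2,300 bolts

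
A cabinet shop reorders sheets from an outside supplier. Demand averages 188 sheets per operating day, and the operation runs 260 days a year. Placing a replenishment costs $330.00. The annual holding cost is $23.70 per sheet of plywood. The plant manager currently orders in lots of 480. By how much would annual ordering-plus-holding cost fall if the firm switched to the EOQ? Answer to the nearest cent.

Extra cost ≈ $11,641.94 per year

Annual demand D = 188 × 260 = 48,880.
EOQ = √(2DS/H) = √(2 × 48,880 × 330 / 23.7) ≈ 1166.71.
Cost at Q* = (D/Q*)S + (Q*/2)H = √(2DSH) ≈ $27,651.06.
Cost at Q = 480: (48,880/480)×330 + (480/2)×23.7 = $33,605.00 + $5,688.00 = $39,293.00.
Excess = $39,293.00 − $27,651.06 = $11,641.94.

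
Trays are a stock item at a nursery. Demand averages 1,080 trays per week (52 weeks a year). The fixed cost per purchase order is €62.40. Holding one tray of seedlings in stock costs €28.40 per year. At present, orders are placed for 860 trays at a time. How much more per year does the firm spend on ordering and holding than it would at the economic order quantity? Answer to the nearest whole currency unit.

Extra cost ≈ €2,178 per year

Annual demand D = 1,080 × 52 = 56,160.
EOQ = √(2DS/H) = √(2 × 56,160 × 62.4 / 28.4) ≈ 496.78.
Cost at Q* = (D/Q*)S + (Q*/2)H = √(2DSH) ≈ €14,108.47.
Cost at Q = 860: (56,160/860)×62.4 + (860/2)×28.4 = €4,074.87 + €12,212.00 = €16,286.87.
Excess = €16,286.87 − €14,108.47 = €2,178.39.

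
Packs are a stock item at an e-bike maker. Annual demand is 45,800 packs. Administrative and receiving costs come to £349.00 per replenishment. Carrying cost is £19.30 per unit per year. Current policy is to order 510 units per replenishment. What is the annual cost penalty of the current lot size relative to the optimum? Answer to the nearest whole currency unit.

Extra cost ≈ £11,424 per year

EOQ = √(2DS/H) = √(2 × 45,800 × 349 / 19.3) ≈ 1287.01.
Cost at Q* = (D/Q*)S + (Q*/2)H = √(2DSH) ≈ £24,839.29.
Cost at Q = 510: (45,800/510)×349 + (510/2)×19.3 = £31,341.57 + £4,921.50 = £36,263.07.
Excess = £36,263.07 − £24,839.29 = £11,423.78.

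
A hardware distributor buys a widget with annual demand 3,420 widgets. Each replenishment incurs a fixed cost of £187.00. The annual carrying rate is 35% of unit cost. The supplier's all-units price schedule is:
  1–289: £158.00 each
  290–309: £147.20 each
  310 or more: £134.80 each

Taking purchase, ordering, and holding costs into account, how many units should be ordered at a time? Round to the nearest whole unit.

Holding cost per unit per year at price C is H = 0.35·C.
For each price level, check whether its EOQ is feasible; otherwise the best quantity at that price is the breakpoint.
EOQ at £158.00 = 152.1 (feasible in tier 1): TC = 3,420×£158.00 + (3,420/152.1)×187 + (152.1/2)×0.35×£158.00 = £548,770.30.
EOQ at £147.20 = 157.6 < 290, so use break Q=290: TC = 3,420×£147.20 + (3,420/290.0)×187 + (290.0/2)×0.35×£147.20 = £513,099.71.
EOQ at £134.80 = 164.7 < 310, so use break Q=310: TC = 3,420×£134.80 + (3,420/310.0)×187 + (310.0/2)×0.35×£134.80 = £470,391.93.
Lowest total cost is £470,391.93 at Q = 310.0.

Q* ≈ 310 widgets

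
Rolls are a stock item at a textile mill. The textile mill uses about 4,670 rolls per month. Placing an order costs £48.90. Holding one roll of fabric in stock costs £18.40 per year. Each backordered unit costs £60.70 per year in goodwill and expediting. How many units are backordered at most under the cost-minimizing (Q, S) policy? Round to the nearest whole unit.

S* ≈ 145 rolls

Annual demand D = 4,670 × 12 = 56,040.
With planned backorders, Q* = √(2DS/H) · √((H+B)/B).
√(2DS/H) = √(2 × 56,040 × 48.9 / 18.4) = 545.770.
√((H+B)/B) = √((18.4+60.7)/60.7) = 1.1415.
Q* ≈ 623.022.
S* = Q* · H/(H+B) = 623.022 × 18.4/79.1 ≈ 144.926.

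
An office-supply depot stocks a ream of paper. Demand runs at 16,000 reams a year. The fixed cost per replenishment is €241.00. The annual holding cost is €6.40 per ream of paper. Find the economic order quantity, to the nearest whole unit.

Q* ≈ 1,098 reams

EOQ = √(2DS / H) = √(2 × 16,000 × 241 / 6.4).
= √(7,712,000 / 6.4) = √1,205,000 ≈ 1097.725.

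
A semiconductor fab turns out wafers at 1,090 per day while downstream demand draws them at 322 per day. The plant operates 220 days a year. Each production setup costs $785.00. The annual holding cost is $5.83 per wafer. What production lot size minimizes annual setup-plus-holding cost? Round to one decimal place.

Q* ≈ 5,203.4 wafers

Annual demand D = 322 × 220 = 70,840.
Production build-up factor (1 − d/p) = 1 − 322/1,090 = 0.7046.
Q* = √(2DS / (H(1 − d/p))) = √(2 × 70,840 × 785 / (5.83 × 0.7046)).
= √(111,218,800 / 4.1077) ≈ 5203.403.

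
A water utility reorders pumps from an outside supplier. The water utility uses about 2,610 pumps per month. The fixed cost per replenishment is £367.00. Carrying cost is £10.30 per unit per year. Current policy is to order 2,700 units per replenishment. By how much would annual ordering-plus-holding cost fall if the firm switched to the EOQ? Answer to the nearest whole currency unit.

Annual demand D = 2,610 × 12 = 31,320.
EOQ = √(2DS/H) = √(2 × 31,320 × 367 / 10.3) ≈ 1493.96.
Cost at Q* = (D/Q*)S + (Q*/2)H = √(2DSH) ≈ £15,387.83.
Cost at Q = 2,700: (31,320/2,700)×367 + (2,700/2)×10.3 = £4,257.20 + £13,905.00 = £18,162.20.
Excess = £18,162.20 − £15,387.83 = £2,774.37.

Extra cost ≈ £2,774 per year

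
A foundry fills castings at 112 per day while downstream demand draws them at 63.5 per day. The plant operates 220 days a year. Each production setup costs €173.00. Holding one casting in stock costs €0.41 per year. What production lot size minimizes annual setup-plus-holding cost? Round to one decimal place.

Annual demand D = 63.5 × 220 = 13,970.
Production build-up factor (1 − d/p) = 1 − 63.5/112 = 0.4330.
Q* = √(2DS / (H(1 − d/p))) = √(2 × 13,970 × 173 / (0.41 × 0.4330)).
= √(4,833,620 / 0.1775) ≈ 5217.740.

Q* ≈ 5,217.7 castings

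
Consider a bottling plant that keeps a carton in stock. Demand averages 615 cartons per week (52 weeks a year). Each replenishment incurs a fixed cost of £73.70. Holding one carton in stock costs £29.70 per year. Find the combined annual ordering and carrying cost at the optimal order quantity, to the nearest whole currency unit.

Annual demand D = 615 × 52 = 31,980.
Q* = √(2DS/H) = √(2 × 31,980 × 73.7 / 29.7) ≈ 398.39.
At Q*, ordering cost (D/Q*)S equals holding cost (Q*/2)H, each = √(DSH/2).
Minimum total = √(2DSH) = √(2 × 31,980 × 73.7 × 29.7) ≈ 11832.219.

TC* ≈ £11,832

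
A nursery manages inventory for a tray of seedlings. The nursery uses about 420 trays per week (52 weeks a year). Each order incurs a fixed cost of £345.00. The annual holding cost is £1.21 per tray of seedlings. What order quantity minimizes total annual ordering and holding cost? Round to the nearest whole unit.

Q* ≈ 3,529 trays

Annual demand D = 420 × 52 = 21,840.
EOQ = √(2DS / H) = √(2 × 21,840 × 345 / 1.21).
= √(15,069,600 / 1.21) = √12,454,214.876 ≈ 3529.053.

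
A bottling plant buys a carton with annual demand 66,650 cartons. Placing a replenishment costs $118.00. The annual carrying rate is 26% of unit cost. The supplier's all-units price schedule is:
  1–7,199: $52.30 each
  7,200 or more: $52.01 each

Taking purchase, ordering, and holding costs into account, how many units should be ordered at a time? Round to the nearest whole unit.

Holding cost per unit per year at price C is H = 0.26·C.
For each price level, check whether its EOQ is feasible; otherwise the best quantity at that price is the breakpoint.
EOQ at $52.30 = 1075.5 (feasible in tier 1): TC = 66,650×$52.30 + (66,650/1075.5)×118 + (1075.5/2)×0.26×$52.30 = $3,500,419.92.
EOQ at $52.01 = 1078.5 < 7200, so use break Q=7200: TC = 66,650×$52.01 + (66,650/7200.0)×118 + (7200.0/2)×0.26×$52.01 = $3,516,240.18.
Lowest total cost is $3,500,419.92 at Q = 1075.5.

Q* ≈ 1,076 cartons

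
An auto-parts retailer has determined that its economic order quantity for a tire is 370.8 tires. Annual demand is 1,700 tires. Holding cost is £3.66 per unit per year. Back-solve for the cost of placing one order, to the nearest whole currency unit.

Invert the EOQ relation Q*² = 2DS/H.
From Q* = √(2DS/H): S = Q*²H / (2D) = 370.8² × 3.66 / (2 × 1,700) = 148.0068.

S ≈ £148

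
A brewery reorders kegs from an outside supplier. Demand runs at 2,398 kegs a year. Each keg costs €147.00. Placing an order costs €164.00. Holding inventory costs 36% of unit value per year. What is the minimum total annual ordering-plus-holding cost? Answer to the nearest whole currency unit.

TC* ≈ €6,452

Holding cost H = 0.36 × €147.00 = €52.9200 per unit per year.
EOQ = √(2DS/H) = √(2 × 2,398 × 164 / 52.92) ≈ 121.91.
At the optimum the two cost components are equal, so total cost = 2·(Q*/2)H = Q*·H.
Minimum total = √(2DSH) = √(2 × 2,398 × 164 × 52.92) ≈ 6451.659.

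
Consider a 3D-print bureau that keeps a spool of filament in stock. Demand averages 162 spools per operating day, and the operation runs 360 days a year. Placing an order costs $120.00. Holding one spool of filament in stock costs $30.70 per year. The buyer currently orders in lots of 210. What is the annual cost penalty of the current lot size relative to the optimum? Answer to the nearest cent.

Annual demand D = 162 × 360 = 58,320.
EOQ = √(2DS/H) = √(2 × 58,320 × 120 / 30.7) ≈ 675.22.
Cost at Q* = (D/Q*)S + (Q*/2)H = √(2DSH) ≈ $20,729.25.
Cost at Q = 210: (58,320/210)×120 + (210/2)×30.7 = $33,325.71 + $3,223.50 = $36,549.21.
Excess = $36,549.21 − $20,729.25 = $15,819.97.

Extra cost ≈ $15,819.97 per year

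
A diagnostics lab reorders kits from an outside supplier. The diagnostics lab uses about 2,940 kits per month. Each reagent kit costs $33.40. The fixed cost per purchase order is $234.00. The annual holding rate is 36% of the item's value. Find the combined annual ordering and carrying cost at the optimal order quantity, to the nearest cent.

TC* ≈ $14,090.02

Annual demand D = 2,940 × 12 = 35,280.
Holding cost H = 0.36 × $33.40 = $12.0240 per unit per year.
Q* = √(2DS/H) = √(2 × 35,280 × 234 / 12.024) ≈ 1171.82.
At Q*, ordering cost (D/Q*)S equals holding cost (Q*/2)H, each = √(DSH/2).
Minimum total = √(2DSH) = √(2 × 35,280 × 234 × 12.024) ≈ 14090.023.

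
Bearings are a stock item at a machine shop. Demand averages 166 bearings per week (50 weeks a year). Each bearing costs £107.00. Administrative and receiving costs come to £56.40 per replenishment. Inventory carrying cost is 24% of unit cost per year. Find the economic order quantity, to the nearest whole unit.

Annual demand D = 166 × 50 = 8,300.
Holding cost H = 0.24 × £107.00 = £25.6800 per unit per year.
EOQ = √(2DS / H) = √(2 × 8,300 × 56.4 / 25.68).
= √(936,240 / 25.68) = √36,457.9439 ≈ 190.940.

Q* ≈ 191 bearings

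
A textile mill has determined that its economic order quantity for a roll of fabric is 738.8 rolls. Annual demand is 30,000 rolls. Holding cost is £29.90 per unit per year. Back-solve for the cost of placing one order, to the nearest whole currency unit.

The basic EOQ model gives Q* = √(2DS/H); rearrange for the unknown.
From Q* = √(2DS/H): S = Q*²H / (2D) = 738.8² × 29.9 / (2 × 30,000) = 272.0030.

S ≈ £272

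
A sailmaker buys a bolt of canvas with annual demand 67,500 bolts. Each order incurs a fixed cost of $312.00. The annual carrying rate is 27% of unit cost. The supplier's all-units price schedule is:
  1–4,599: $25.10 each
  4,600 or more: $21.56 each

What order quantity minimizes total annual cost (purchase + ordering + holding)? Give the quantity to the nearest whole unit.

Holding cost per unit per year at price C is H = 0.27·C.
Evaluate total cost at each tier's feasible EOQ or, if the EOQ is below the tier, at the tier's minimum quantity.
EOQ at $25.10 = 2493.0 (feasible in tier 1): TC = 67,500×$25.10 + (67,500/2493.0)×312 + (2493.0/2)×0.27×$25.10 = $1,711,145.18.
EOQ at $21.56 = 2689.9 < 4600, so use break Q=4600: TC = 67,500×$21.56 + (67,500/4600.0)×312 + (4600.0/2)×0.27×$21.56 = $1,473,267.02.
Lowest total cost is $1,473,267.02 at Q = 4600.0.

Q* ≈ 4,600 bolts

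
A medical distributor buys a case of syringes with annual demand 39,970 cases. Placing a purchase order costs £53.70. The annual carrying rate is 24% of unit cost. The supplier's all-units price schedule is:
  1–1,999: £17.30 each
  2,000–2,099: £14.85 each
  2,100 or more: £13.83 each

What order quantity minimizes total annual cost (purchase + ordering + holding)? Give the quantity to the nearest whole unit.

Q* ≈ 2,100 cases

Holding cost per unit per year at price C is H = 0.24·C.
Candidates are each tier's EOQ (if it falls in that tier) and each price-break quantity.
EOQ at £17.30 = 1016.8 (feasible in tier 1): TC = 39,970×£17.30 + (39,970/1016.8)×53.7 + (1016.8/2)×0.24×£17.30 = £695,702.80.
EOQ at £14.85 = 1097.5 < 2000, so use break Q=2000: TC = 39,970×£14.85 + (39,970/2000.0)×53.7 + (2000.0/2)×0.24×£14.85 = £598,191.69.
EOQ at £13.83 = 1137.2 < 2100, so use break Q=2100: TC = 39,970×£13.83 + (39,970/2100.0)×53.7 + (2100.0/2)×0.24×£13.83 = £557,292.35.
Lowest total cost is £557,292.35 at Q = 2100.0.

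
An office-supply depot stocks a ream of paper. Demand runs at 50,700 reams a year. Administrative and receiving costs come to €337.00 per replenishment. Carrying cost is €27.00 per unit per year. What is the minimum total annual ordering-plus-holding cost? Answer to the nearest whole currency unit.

EOQ = √(2DS/H) = √(2 × 50,700 × 337 / 27) ≈ 1125.00.
At the optimum the two cost components are equal, so total cost = 2·(Q*/2)H = Q*·H.
Minimum total = √(2DSH) = √(2 × 50,700 × 337 × 27) ≈ 30374.967.

TC* ≈ €30,375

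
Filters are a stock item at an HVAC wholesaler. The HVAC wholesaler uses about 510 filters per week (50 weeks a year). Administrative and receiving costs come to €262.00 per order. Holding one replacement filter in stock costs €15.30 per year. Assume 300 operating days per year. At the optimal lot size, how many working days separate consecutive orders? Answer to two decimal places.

T ≈ 10.99 days

Annual demand D = 510 × 50 = 25,500.
Q* = √(2DS/H) = √(2 × 25,500 × 262 / 15.3) ≈ 934.52.
Cycle time = Q*/D × 300 = 934.52 / 25,500 × 300 ≈ 10.994 days.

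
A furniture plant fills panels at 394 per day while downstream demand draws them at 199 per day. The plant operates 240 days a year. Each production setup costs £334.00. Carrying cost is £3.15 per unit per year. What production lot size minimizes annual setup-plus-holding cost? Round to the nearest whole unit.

Annual demand D = 199 × 240 = 47,760.
Production build-up factor (1 − d/p) = 1 − 199/394 = 0.4949.
Q* = √(2DS / (H(1 − d/p))) = √(2 × 47,760 × 334 / (3.15 × 0.4949)).
= √(31,903,680 / 1.559) ≈ 4523.722.

Q* ≈ 4,524 panels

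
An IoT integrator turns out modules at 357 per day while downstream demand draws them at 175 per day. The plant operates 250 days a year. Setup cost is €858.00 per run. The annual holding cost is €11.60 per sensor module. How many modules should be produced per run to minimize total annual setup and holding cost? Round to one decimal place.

Annual demand D = 175 × 250 = 43,750.
Production build-up factor (1 − d/p) = 1 − 175/357 = 0.5098.
Q* = √(2DS / (H(1 − d/p))) = √(2 × 43,750 × 858 / (11.6 × 0.5098)).
= √(75,075,000 / 5.9137) ≈ 3563.010.

Q* ≈ 3,563.0 modules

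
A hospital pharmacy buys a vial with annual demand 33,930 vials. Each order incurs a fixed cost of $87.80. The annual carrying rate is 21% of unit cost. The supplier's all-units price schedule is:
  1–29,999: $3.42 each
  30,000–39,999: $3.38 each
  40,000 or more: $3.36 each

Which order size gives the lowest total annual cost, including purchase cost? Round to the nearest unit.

Q* ≈ 2,880 vials

Holding cost per unit per year at price C is H = 0.21·C.
Candidates are each tier's EOQ (if it falls in that tier) and each price-break quantity.
EOQ at $3.42 = 2880.3 (feasible in tier 1): TC = 33,930×$3.42 + (33,930/2880.3)×87.8 + (2880.3/2)×0.21×$3.42 = $118,109.20.
EOQ at $3.38 = 2897.3 < 30000, so use break Q=30000: TC = 33,930×$3.38 + (33,930/30000.0)×87.8 + (30000.0/2)×0.21×$3.38 = $125,429.70.
EOQ at $3.36 = 2905.9 < 40000, so use break Q=40000: TC = 33,930×$3.36 + (33,930/40000.0)×87.8 + (40000.0/2)×0.21×$3.36 = $128,191.28.
Lowest total cost is $118,109.20 at Q = 2880.3.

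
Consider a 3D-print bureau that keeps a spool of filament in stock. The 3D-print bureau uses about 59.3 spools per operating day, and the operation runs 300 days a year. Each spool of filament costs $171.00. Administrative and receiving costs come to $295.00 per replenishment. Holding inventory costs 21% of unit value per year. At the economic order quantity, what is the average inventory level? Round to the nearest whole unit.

Annual demand D = 59.3 × 300 = 17,790.
Holding cost H = 0.21 × $171.00 = $35.9100 per unit per year.
The optimal lot size = √(2DS/H) = √(2 × 17,790 × 295 / 35.91) ≈ 540.64.
Average inventory = Q*/2 ≈ 540.64 / 2 = 270.319.

Average inventory ≈ 270 spools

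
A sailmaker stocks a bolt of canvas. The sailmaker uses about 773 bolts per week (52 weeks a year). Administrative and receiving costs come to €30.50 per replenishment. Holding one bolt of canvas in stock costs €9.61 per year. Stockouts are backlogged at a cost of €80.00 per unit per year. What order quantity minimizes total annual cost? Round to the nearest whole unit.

Q* ≈ 535 bolts

Annual demand D = 773 × 52 = 40,196.
With planned backorders, Q* = √(2DS/H) · √((H+B)/B).
√(2DS/H) = √(2 × 40,196 × 30.5 / 9.61) = 505.120.
√((H+B)/B) = √((9.61+80)/80) = 1.0584.
Q* ≈ 534.599.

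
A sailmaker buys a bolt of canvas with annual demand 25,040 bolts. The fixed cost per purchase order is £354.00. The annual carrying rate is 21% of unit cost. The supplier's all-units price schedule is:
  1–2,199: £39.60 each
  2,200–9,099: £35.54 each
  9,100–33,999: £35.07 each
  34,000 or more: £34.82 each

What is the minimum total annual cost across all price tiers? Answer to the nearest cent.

TC* ≈ £902,160.50

Holding cost per unit per year at price C is H = 0.21·C.
For each price level, check whether its EOQ is feasible; otherwise the best quantity at that price is the breakpoint.
EOQ at £39.60 = 1460.1 (feasible in tier 1): TC = 25,040×£39.60 + (25,040/1460.1)×354 + (1460.1/2)×0.21×£39.60 = £1,003,726.02.
EOQ at £35.54 = 1541.2 < 2200, so use break Q=2200: TC = 25,040×£35.54 + (25,040/2200.0)×354 + (2200.0/2)×0.21×£35.54 = £902,160.50.
EOQ at £35.07 = 1551.5 < 9100, so use break Q=9100: TC = 25,040×£35.07 + (25,040/9100.0)×354 + (9100.0/2)×0.21×£35.07 = £912,636.27.
EOQ at £34.82 = 1557.1 < 34000, so use break Q=34000: TC = 25,040×£34.82 + (25,040/34000.0)×354 + (34000.0/2)×0.21×£34.82 = £996,460.91.
Lowest total cost among the candidates is at Q = 2200.0.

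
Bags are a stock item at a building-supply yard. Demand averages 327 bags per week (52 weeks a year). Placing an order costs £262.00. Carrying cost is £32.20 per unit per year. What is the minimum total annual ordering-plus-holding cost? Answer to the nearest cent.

TC* ≈ £16,938.27

Annual demand D = 327 × 52 = 17,004.
The optimal lot size = √(2DS/H) = √(2 × 17,004 × 262 / 32.2) ≈ 526.03.
At Q*, ordering cost (D/Q*)S equals holding cost (Q*/2)H, each = √(DSH/2).
Minimum total = √(2DSH) = √(2 × 17,004 × 262 × 32.2) ≈ 16938.273.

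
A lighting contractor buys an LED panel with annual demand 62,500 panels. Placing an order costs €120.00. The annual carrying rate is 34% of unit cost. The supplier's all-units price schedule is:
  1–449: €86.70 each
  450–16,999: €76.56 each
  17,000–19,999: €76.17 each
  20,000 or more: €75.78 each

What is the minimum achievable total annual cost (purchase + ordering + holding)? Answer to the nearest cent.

Holding cost per unit per year at price C is H = 0.34·C.
For each price level, check whether its EOQ is feasible; otherwise the best quantity at that price is the breakpoint.
Tier 1 (€86.70): EOQ = 713.3 exceeds tier's upper bound 449, so this tier is dominated.
EOQ at €76.56 = 759.1 (feasible in tier 2): TC = 62,500×€76.56 + (62,500/759.1)×120 + (759.1/2)×0.34×€76.56 = €4,804,759.96.
EOQ at €76.17 = 761.1 < 17000, so use break Q=17000: TC = 62,500×€76.17 + (62,500/17000.0)×120 + (17000.0/2)×0.34×€76.17 = €4,981,197.48.
EOQ at €75.78 = 763.0 < 20000, so use break Q=20000: TC = 62,500×€75.78 + (62,500/20000.0)×120 + (20000.0/2)×0.34×€75.78 = €4,994,277.00.
Lowest total cost among the candidates is at Q = 759.1.

TC* ≈ €4,804,759.96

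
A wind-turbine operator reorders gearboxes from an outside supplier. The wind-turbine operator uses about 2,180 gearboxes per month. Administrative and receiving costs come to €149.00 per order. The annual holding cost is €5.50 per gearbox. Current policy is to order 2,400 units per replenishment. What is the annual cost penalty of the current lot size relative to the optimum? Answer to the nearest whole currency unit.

Extra cost ≈ €1,676 per year

Annual demand D = 2,180 × 12 = 26,160.
EOQ = √(2DS/H) = √(2 × 26,160 × 149 / 5.5) ≈ 1190.54.
Cost at Q* = (D/Q*)S + (Q*/2)H = √(2DSH) ≈ €6,548.00.
Cost at Q = 2,400: (26,160/2,400)×149 + (2,400/2)×5.5 = €1,624.10 + €6,600.00 = €8,224.10.
Excess = €8,224.10 − €6,548.00 = €1,676.10.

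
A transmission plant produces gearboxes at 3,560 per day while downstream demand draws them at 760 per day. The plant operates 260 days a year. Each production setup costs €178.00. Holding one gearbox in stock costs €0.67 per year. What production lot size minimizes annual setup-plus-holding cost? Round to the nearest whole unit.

Annual demand D = 760 × 260 = 197,600.
Production build-up factor (1 − d/p) = 1 − 760/3,560 = 0.7865.
Q* = √(2DS / (H(1 − d/p))) = √(2 × 197,600 × 178 / (0.67 × 0.7865)).
= √(70,345,600 / 0.527) ≈ 11553.859.

Q* ≈ 11,554 gearboxes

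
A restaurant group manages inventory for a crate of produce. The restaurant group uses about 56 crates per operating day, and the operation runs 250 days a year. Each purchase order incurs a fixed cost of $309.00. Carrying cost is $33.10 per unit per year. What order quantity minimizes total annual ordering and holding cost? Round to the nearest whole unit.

Annual demand D = 56 × 250 = 14,000.
EOQ = √(2DS / H) = √(2 × 14,000 × 309 / 33.1).
= √(8,652,000 / 33.1) = √261,389.7281 ≈ 511.263.

Q* ≈ 511 crates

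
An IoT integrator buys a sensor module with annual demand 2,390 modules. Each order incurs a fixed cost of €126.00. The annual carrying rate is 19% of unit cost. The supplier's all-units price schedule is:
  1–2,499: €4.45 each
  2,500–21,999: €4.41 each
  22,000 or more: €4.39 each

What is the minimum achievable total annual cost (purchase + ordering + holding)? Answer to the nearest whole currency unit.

TC* ≈ €11,349

Holding cost per unit per year at price C is H = 0.19·C.
For each price level, check whether its EOQ is feasible; otherwise the best quantity at that price is the breakpoint.
EOQ at €4.45 = 844.0 (feasible in tier 1): TC = 2,390×€4.45 + (2,390/844.0)×126 + (844.0/2)×0.19×€4.45 = €11,349.10.
EOQ at €4.41 = 847.8 < 2500, so use break Q=2500: TC = 2,390×€4.41 + (2,390/2500.0)×126 + (2500.0/2)×0.19×€4.41 = €11,707.73.
EOQ at €4.39 = 849.7 < 22000, so use break Q=22000: TC = 2,390×€4.39 + (2,390/22000.0)×126 + (22000.0/2)×0.19×€4.39 = €19,680.89.
Lowest total cost among the candidates is at Q = 844.0.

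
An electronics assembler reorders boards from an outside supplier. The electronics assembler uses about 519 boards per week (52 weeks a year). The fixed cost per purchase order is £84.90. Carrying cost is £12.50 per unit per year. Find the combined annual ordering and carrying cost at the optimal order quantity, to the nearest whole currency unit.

TC* ≈ £7,568

Annual demand D = 519 × 52 = 26,988.
EOQ = √(2DS/H) = √(2 × 26,988 × 84.9 / 12.5) ≈ 605.48.
At the optimum the two cost components are equal, so total cost = 2·(Q*/2)H = Q*·H.
Minimum total = √(2DSH) = √(2 × 26,988 × 84.9 × 12.5) ≈ 7568.489.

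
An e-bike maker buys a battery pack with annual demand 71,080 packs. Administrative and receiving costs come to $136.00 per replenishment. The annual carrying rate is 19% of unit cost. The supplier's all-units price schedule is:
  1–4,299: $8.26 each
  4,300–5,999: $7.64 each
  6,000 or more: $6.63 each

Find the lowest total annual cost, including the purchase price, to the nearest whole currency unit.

Holding cost per unit per year at price C is H = 0.19·C.
For each price level, check whether its EOQ is feasible; otherwise the best quantity at that price is the breakpoint.
EOQ at $8.26 = 3509.9 (feasible in tier 1): TC = 71,080×$8.26 + (71,080/3509.9)×136 + (3509.9/2)×0.19×$8.26 = $592,629.19.
EOQ at $7.64 = 3649.5 < 4300, so use break Q=4300: TC = 71,080×$7.64 + (71,080/4300.0)×136 + (4300.0/2)×0.19×$7.64 = $548,420.25.
EOQ at $6.63 = 3917.6 < 6000, so use break Q=6000: TC = 71,080×$6.63 + (71,080/6000.0)×136 + (6000.0/2)×0.19×$6.63 = $476,650.65.
Lowest total cost among the candidates is at Q = 6000.0.

TC* ≈ $476,651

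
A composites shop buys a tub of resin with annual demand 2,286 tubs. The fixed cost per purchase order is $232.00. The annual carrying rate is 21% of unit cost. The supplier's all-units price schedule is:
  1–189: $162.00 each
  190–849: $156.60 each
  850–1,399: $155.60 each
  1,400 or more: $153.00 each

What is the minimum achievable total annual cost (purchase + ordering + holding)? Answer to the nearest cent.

Holding cost per unit per year at price C is H = 0.21·C.
Evaluate total cost at each tier's feasible EOQ or, if the EOQ is below the tier, at the tier's minimum quantity.
EOQ at $162.00 = 176.6 (feasible in tier 1): TC = 2,286×$162.00 + (2,286/176.6)×232 + (176.6/2)×0.21×$162.00 = $376,339.09.
EOQ at $156.60 = 179.6 < 190, so use break Q=190: TC = 2,286×$156.60 + (2,286/190.0)×232 + (190.0/2)×0.21×$156.60 = $363,903.10.
EOQ at $155.60 = 180.2 < 850, so use break Q=850: TC = 2,286×$155.60 + (2,286/850.0)×232 + (850.0/2)×0.21×$155.60 = $370,212.84.
EOQ at $153.00 = 181.7 < 1400, so use break Q=1400: TC = 2,286×$153.00 + (2,286/1400.0)×232 + (1400.0/2)×0.21×$153.00 = $372,627.82.
Lowest total cost among the candidates is at Q = 190.0.

TC* ≈ $363,903.10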